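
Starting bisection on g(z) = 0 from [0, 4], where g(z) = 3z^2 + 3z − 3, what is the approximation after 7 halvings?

midpoint 2: g = 15 > 0 → [0, 2]
midpoint 1: g = 3 > 0 → [0, 1]
midpoint 0.5: g = -0.75 < 0 → [0.5, 1]
midpoint 0.75: g = 0.9375 > 0 → [0.5, 0.75]
midpoint 0.625: g = 0.0469 > 0 → [0.5, 0.625]
midpoint 0.5625: g = -0.3633 < 0 → [0.5625, 0.625]
midpoint 0.59375: g = -0.1611 < 0 → [0.59375, 0.625]

0.59375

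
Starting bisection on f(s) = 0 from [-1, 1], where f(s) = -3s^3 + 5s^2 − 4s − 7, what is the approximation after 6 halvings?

-0.71875

m = 0, f(m) = -7 (−); new bracket [-1, 0]
m = -0.5, f(m) = -3.375 (−); new bracket [-1, -0.5]
m = -0.75, f(m) = 0.078125 (+); new bracket [-0.75, -0.5]
m = -0.625, f(m) = -1.8145 (−); new bracket [-0.75, -0.625]
m = -0.6875, f(m) = -0.9119 (−); new bracket [-0.75, -0.6875]
m = -0.71875, f(m) = -0.4281 (−); new bracket [-0.75, -0.71875]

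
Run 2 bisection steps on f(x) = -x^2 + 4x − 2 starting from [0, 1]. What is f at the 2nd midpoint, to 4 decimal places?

midpoint 0.5: f = -0.25 < 0 → [0.5, 1]
midpoint 0.75: f = 0.4375 > 0 → [0.5, 0.75]

0.4375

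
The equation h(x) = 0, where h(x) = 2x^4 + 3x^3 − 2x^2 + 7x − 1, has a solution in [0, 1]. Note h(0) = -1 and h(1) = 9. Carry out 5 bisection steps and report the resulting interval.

midpoint 0.5: h = 2.5 > 0 → [0, 0.5]
midpoint 0.25: h = 0.679688 > 0 → [0, 0.25]
midpoint 0.125: h = -0.149902 < 0 → [0.125, 0.25]
midpoint 0.1875: h = 0.2644 > 0 → [0.125, 0.1875]
midpoint 0.15625: h = 0.0576 > 0 → [0.125, 0.15625]

[0.125, 0.15625]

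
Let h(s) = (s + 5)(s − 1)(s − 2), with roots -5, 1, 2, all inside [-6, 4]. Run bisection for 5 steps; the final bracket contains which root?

-5

midpoint -1: h = 24 > 0 → [-6, -1]
midpoint -3.5: h = 37.125 > 0 → [-6, -3.5]
midpoint -4.75: h = 9.703125 > 0 → [-6, -4.75]
midpoint -5.375: h = -17.6309 < 0 → [-5.375, -4.75]
midpoint -5.0625: h = -2.676 < 0 → [-5.0625, -4.75]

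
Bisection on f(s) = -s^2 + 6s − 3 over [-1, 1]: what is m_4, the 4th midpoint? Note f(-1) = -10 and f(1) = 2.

midpoint 0: f = -3 < 0 → [0, 1]
midpoint 0.5: f = -0.25 < 0 → [0.5, 1]
midpoint 0.75: f = 0.9375 > 0 → [0.5, 0.75]
midpoint 0.625: f = 0.3594 > 0 → [0.5, 0.625]

0.625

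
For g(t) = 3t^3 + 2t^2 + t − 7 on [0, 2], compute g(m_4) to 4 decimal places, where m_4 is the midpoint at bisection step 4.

t = 1 gives g = -1, negative; keep [1, 2]
t = 1.5 gives g = 9.125, positive; keep [1, 1.5]
t = 1.25 gives g = 3.234375, positive; keep [1, 1.25]
t = 1.125 gives g = 0.9277, positive; keep [1, 1.125]

0.9277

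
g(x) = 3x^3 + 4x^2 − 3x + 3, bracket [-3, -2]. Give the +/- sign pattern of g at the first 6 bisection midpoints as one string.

----++

midpoint -2.5: g = -11.375 < 0 → [-2.5, -2]
midpoint -2.25: g = -4.171875 < 0 → [-2.25, -2]
midpoint -2.125: g = -1.349609 < 0 → [-2.125, -2]
midpoint -2.0625: g = -0.1179 < 0 → [-2.0625, -2]
midpoint -2.03125: g = 0.455 > 0 → [-2.0625, -2.03125]
midpoint -2.046875: g = 0.1721 > 0 → [-2.0625, -2.046875]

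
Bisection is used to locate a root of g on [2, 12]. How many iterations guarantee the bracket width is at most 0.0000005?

Width after n steps is 10/2^n. Need 2^n ≥ 10/0.0000005 = 20000000.
2^24 = 16777216 < 20000000 ≤ 2^25 = 33554432, so n = 25.

25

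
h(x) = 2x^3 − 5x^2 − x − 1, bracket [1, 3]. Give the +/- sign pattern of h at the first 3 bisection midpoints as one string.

midpoint 2: h = -7 < 0 → [2, 3]
midpoint 2.5: h = -3.5 < 0 → [2.5, 3]
midpoint 2.75: h = 0.03125 > 0 → [2.5, 2.75]

--+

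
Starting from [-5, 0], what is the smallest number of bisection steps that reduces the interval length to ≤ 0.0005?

Width after n steps is 5/2^n. Need 2^n ≥ 5/0.0005 = 10000.
2^13 = 8192 < 10000 ≤ 2^14 = 16384, so n = 14.

14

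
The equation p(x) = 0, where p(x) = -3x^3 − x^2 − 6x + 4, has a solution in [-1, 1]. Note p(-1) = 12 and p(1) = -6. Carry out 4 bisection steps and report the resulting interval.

[0.5, 0.625]

x = 0 gives p = 4, positive; keep [0, 1]
x = 0.5 gives p = 0.375, positive; keep [0.5, 1]
x = 0.75 gives p = -2.328125, negative; keep [0.5, 0.75]
x = 0.625 gives p = -0.873, negative; keep [0.5, 0.625]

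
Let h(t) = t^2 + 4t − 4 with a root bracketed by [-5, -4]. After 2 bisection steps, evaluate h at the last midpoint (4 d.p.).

midpoint -4.5: h = -1.75 < 0 → [-5, -4.5]
midpoint -4.75: h = -0.4375 < 0 → [-5, -4.75]

-0.4375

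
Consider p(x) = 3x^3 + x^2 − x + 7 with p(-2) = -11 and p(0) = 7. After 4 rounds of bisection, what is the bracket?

x = -1 gives p = 6, positive; keep [-2, -1]
x = -1.5 gives p = 0.625, positive; keep [-2, -1.5]
x = -1.75 gives p = -4.265625, negative; keep [-1.75, -1.5]
x = -1.625 gives p = -1.6074, negative; keep [-1.625, -1.5]

[-1.625, -1.5]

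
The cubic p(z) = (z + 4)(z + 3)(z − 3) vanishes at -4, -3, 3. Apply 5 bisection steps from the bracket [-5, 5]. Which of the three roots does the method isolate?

3

z = 0 gives p = -36, negative; keep [0, 5]
z = 2.5 gives p = -17.875, negative; keep [2.5, 5]
z = 3.75 gives p = 39.234375, positive; keep [2.5, 3.75]
z = 3.125 gives p = 5.4551, positive; keep [2.5, 3.125]
z = 2.8125 gives p = -7.4246, negative; keep [2.8125, 3.125]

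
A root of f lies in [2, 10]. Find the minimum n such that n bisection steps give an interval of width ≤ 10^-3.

13

Width after n steps is 8/2^n. Need 2^n ≥ 8/10^-3 = 8000.
2^12 = 4096 < 8000 ≤ 2^13 = 8192, so n = 13.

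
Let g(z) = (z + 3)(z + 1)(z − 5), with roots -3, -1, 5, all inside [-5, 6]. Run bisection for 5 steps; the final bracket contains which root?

midpoint 0.5: g = -23.625 < 0 → [0.5, 6]
midpoint 3.25: g = -46.484375 < 0 → [3.25, 6]
midpoint 4.625: g = -16.083984 < 0 → [4.625, 6]
midpoint 5.3125: g = 16.3977 > 0 → [4.625, 5.3125]
midpoint 4.96875: g = -1.4864 < 0 → [4.96875, 5.3125]

5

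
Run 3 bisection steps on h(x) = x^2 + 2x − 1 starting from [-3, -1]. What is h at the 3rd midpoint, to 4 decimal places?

-0.4375

h(-2) = -1 < 0, so the root lies in [-3, -2]
h(-2.5) = 0.25 > 0, so the root lies in [-2.5, -2]
h(-2.25) = -0.4375 < 0, so the root lies in [-2.5, -2.25]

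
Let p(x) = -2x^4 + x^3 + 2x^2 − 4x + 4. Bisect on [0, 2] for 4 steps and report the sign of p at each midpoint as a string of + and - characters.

+--+

midpoint 1: p = 1 > 0 → [1, 2]
midpoint 1.5: p = -4.25 < 0 → [1, 1.5]
midpoint 1.25: p = -0.804688 < 0 → [1, 1.25]
midpoint 1.125: p = 0.2515 > 0 → [1.125, 1.25]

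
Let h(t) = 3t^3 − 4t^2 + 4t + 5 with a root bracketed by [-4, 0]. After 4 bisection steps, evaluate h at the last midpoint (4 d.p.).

h(-2) = -43 < 0, so the root lies in [-2, 0]
h(-1) = -6 < 0, so the root lies in [-1, 0]
h(-0.5) = 1.625 > 0, so the root lies in [-1, -0.5]
h(-0.75) = -1.5156 < 0, so the root lies in [-0.75, -0.5]

-1.5156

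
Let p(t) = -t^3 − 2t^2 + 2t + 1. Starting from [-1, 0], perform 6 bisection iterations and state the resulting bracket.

t = -0.5 gives p = -0.375, negative; keep [-0.5, 0]
t = -0.25 gives p = 0.390625, positive; keep [-0.5, -0.25]
t = -0.375 gives p = 0.021484, positive; keep [-0.5, -0.375]
t = -0.4375 gives p = -0.1741, negative; keep [-0.4375, -0.375]
t = -0.40625 gives p = -0.0755, negative; keep [-0.40625, -0.375]
t = -0.390625 gives p = -0.0268, negative; keep [-0.390625, -0.375]

[-0.390625, -0.375]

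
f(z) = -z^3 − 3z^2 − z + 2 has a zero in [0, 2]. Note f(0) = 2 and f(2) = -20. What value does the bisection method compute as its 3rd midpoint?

0.75

m = 1, f(m) = -3 (−); new bracket [0, 1]
m = 0.5, f(m) = 0.625 (+); new bracket [0.5, 1]
m = 0.75, f(m) = -0.859375 (−); new bracket [0.5, 0.75]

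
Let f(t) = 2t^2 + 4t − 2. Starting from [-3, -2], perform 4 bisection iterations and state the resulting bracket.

f(-2.5) = 0.5 > 0, so the root lies in [-2.5, -2]
f(-2.25) = -0.875 < 0, so the root lies in [-2.5, -2.25]
f(-2.375) = -0.21875 < 0, so the root lies in [-2.5, -2.375]
f(-2.4375) = 0.1328 > 0, so the root lies in [-2.4375, -2.375]

[-2.4375, -2.375]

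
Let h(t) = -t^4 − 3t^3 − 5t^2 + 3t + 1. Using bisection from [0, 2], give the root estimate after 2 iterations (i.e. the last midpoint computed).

0.5

h(1) = -5 < 0, so the root lies in [0, 1]
h(0.5) = 0.8125 > 0, so the root lies in [0.5, 1]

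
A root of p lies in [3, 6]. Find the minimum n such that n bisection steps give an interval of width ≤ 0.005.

10

Width after n steps is 3/2^n. Need 2^n ≥ 3/0.005 = 600.
2^9 = 512 < 600 ≤ 2^10 = 1024, so n = 10.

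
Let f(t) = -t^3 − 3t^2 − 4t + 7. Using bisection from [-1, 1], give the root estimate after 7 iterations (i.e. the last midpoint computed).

t = 0 gives f = 7, positive; keep [0, 1]
t = 0.5 gives f = 4.125, positive; keep [0.5, 1]
t = 0.75 gives f = 1.890625, positive; keep [0.75, 1]
t = 0.875 gives f = 0.5332, positive; keep [0.875, 1]
t = 0.9375 gives f = -0.2107, negative; keep [0.875, 0.9375]
t = 0.90625 gives f = 0.1668, positive; keep [0.90625, 0.9375]
t = 0.921875 gives f = -0.0205, negative; keep [0.90625, 0.921875]

0.921875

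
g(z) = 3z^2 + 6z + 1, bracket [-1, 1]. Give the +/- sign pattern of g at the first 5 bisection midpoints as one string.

g(0) = 1 > 0, so the root lies in [-1, 0]
g(-0.5) = -1.25 < 0, so the root lies in [-0.5, 0]
g(-0.25) = -0.3125 < 0, so the root lies in [-0.25, 0]
g(-0.125) = 0.2969 > 0, so the root lies in [-0.25, -0.125]
g(-0.1875) = -0.0195 < 0, so the root lies in [-0.1875, -0.125]

+--+-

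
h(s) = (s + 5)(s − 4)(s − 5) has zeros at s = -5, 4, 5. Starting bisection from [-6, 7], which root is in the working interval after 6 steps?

-5

s = 0.5 gives h = 86.625, positive; keep [-6, 0.5]
s = -2.75 gives h = 117.703125, positive; keep [-6, -2.75]
s = -4.375 gives h = 49.072266, positive; keep [-6, -4.375]
s = -5.1875 gives h = -17.5496, negative; keep [-5.1875, -4.375]
s = -4.78125 gives h = 18.7888, positive; keep [-5.1875, -4.78125]
s = -4.984375 gives h = 1.4016, positive; keep [-5.1875, -4.984375]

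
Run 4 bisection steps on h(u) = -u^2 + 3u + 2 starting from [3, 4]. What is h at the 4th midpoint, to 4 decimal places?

u = 3.5 gives h = 0.25, positive; keep [3.5, 4]
u = 3.75 gives h = -0.8125, negative; keep [3.5, 3.75]
u = 3.625 gives h = -0.265625, negative; keep [3.5, 3.625]
u = 3.5625 gives h = -0.0039, negative; keep [3.5, 3.5625]

-0.0039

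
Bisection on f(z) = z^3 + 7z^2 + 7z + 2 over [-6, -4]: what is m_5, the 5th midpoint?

-5.8125

midpoint -5: f = 17 > 0 → [-6, -5]
midpoint -5.5: f = 8.875 > 0 → [-6, -5.5]
midpoint -5.75: f = 3.078125 > 0 → [-6, -5.75]
midpoint -5.875: f = -0.2949 < 0 → [-5.875, -5.75]
midpoint -5.8125: f = 1.4324 > 0 → [-5.875, -5.8125]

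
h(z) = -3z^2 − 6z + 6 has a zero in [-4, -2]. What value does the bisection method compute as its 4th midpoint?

-2.625

m = -3, h(m) = -3 (−); new bracket [-3, -2]
m = -2.5, h(m) = 2.25 (+); new bracket [-3, -2.5]
m = -2.75, h(m) = -0.1875 (−); new bracket [-2.75, -2.5]
m = -2.625, h(m) = 1.0781 (+); new bracket [-2.75, -2.625]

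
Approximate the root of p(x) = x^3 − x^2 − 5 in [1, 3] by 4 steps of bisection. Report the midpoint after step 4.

m = 2, p(m) = -1 (−); new bracket [2, 3]
m = 2.5, p(m) = 4.375 (+); new bracket [2, 2.5]
m = 2.25, p(m) = 1.328125 (+); new bracket [2, 2.25]
m = 2.125, p(m) = 0.0801 (+); new bracket [2, 2.125]

2.125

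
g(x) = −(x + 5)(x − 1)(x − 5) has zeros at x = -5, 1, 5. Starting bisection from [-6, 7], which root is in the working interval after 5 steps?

-5

midpoint 0.5: g = -12.375 < 0 → [-6, 0.5]
midpoint -2.75: g = -65.390625 < 0 → [-6, -2.75]
midpoint -4.375: g = -31.494141 < 0 → [-6, -4.375]
midpoint -5.1875: g = 11.8191 > 0 → [-5.1875, -4.375]
midpoint -4.78125: g = -12.3698 < 0 → [-5.1875, -4.78125]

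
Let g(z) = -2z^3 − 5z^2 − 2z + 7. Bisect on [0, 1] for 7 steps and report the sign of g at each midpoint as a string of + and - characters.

g(0.5) = 4.5 > 0, so the root lies in [0.5, 1]
g(0.75) = 1.84375 > 0, so the root lies in [0.75, 1]
g(0.875) = 0.082031 > 0, so the root lies in [0.875, 1]
g(0.9375) = -0.9175 < 0, so the root lies in [0.875, 0.9375]
g(0.90625) = -0.4075 < 0, so the root lies in [0.875, 0.90625]
g(0.890625) = -0.1602 < 0, so the root lies in [0.875, 0.890625]
g(0.8828125) = -0.0385 < 0, so the root lies in [0.875, 0.8828125]

+++----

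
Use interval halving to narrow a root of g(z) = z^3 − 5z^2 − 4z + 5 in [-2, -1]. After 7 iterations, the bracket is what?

m = -1.5, g(m) = -3.625 (−); new bracket [-1.5, -1]
m = -1.25, g(m) = 0.234375 (+); new bracket [-1.5, -1.25]
m = -1.375, g(m) = -1.552734 (−); new bracket [-1.375, -1.25]
m = -1.3125, g(m) = -0.6243 (−); new bracket [-1.3125, -1.25]
m = -1.28125, g(m) = -0.1863 (−); new bracket [-1.28125, -1.25]
m = -1.265625, g(m) = 0.0262 (+); new bracket [-1.28125, -1.265625]
m = -1.2734375, g(m) = -0.0795 (−); new bracket [-1.2734375, -1.265625]

[-1.2734375, -1.265625]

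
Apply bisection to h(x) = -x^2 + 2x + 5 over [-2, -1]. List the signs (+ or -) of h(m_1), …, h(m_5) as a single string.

midpoint -1.5: h = -0.25 < 0 → [-1.5, -1]
midpoint -1.25: h = 0.9375 > 0 → [-1.5, -1.25]
midpoint -1.375: h = 0.359375 > 0 → [-1.5, -1.375]
midpoint -1.4375: h = 0.0586 > 0 → [-1.5, -1.4375]
midpoint -1.46875: h = -0.0947 < 0 → [-1.46875, -1.4375]

-+++-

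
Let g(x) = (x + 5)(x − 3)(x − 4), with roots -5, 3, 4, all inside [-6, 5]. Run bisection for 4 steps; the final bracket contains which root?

x = -0.5 gives g = 70.875, positive; keep [-6, -0.5]
x = -3.25 gives g = 79.296875, positive; keep [-6, -3.25]
x = -4.625 gives g = 24.662109, positive; keep [-6, -4.625]
x = -5.3125 gives g = -24.1907, negative; keep [-5.3125, -4.625]

-5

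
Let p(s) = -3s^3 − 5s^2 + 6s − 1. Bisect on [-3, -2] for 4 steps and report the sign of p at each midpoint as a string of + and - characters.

m = -2.5, p(m) = -0.375 (−); new bracket [-3, -2.5]
m = -2.75, p(m) = 7.078125 (+); new bracket [-2.75, -2.5]
m = -2.625, p(m) = 3.060547 (+); new bracket [-2.625, -2.5]
m = -2.5625, p(m) = 1.2722 (+); new bracket [-2.5625, -2.5]

-+++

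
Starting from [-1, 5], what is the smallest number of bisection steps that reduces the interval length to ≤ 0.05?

Width after n steps is 6/2^n. Need 2^n ≥ 6/0.05 = 120.
2^6 = 64 < 120 ≤ 2^7 = 128, so n = 7.

7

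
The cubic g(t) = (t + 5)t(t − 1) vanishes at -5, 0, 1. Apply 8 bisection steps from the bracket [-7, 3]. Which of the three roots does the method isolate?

t = -2 gives g = 18, positive; keep [-7, -2]
t = -4.5 gives g = 12.375, positive; keep [-7, -4.5]
t = -5.75 gives g = -29.109375, negative; keep [-5.75, -4.5]
t = -5.125 gives g = -3.9238, negative; keep [-5.125, -4.5]
t = -4.8125 gives g = 5.2449, positive; keep [-5.125, -4.8125]
t = -4.96875 gives g = 0.9268, positive; keep [-5.125, -4.96875]
t = -5.046875 gives g = -1.4305, negative; keep [-5.046875, -4.96875]
t = -5.0078125 gives g = -0.235, negative; keep [-5.0078125, -4.96875]

-5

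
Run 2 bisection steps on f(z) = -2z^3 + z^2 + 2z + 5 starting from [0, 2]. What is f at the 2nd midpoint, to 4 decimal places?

3.5000

z = 1 gives f = 6, positive; keep [1, 2]
z = 1.5 gives f = 3.5, positive; keep [1.5, 2]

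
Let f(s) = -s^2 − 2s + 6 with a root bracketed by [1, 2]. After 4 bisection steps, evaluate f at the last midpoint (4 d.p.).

-0.2227

midpoint 1.5: f = 0.75 > 0 → [1.5, 2]
midpoint 1.75: f = -0.5625 < 0 → [1.5, 1.75]
midpoint 1.625: f = 0.109375 > 0 → [1.625, 1.75]
midpoint 1.6875: f = -0.2227 < 0 → [1.625, 1.6875]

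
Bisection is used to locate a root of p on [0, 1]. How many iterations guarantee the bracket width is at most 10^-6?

20

Width after n steps is 1/2^n. Need 2^n ≥ 1/10^-6 = 1000000.
2^19 = 524288 < 1000000 ≤ 2^20 = 1048576, so n = 20.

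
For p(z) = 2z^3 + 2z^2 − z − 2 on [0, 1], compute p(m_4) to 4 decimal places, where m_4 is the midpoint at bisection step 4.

0.4683

midpoint 0.5: p = -1.75 < 0 → [0.5, 1]
midpoint 0.75: p = -0.78125 < 0 → [0.75, 1]
midpoint 0.875: p = -0.003906 < 0 → [0.875, 1]
midpoint 0.9375: p = 0.4683 > 0 → [0.875, 0.9375]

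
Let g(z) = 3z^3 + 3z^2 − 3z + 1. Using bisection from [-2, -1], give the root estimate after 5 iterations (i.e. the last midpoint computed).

-1.71875

g(-1.5) = 2.125 > 0, so the root lies in [-2, -1.5]
g(-1.75) = -0.640625 < 0, so the root lies in [-1.75, -1.5]
g(-1.625) = 0.923828 > 0, so the root lies in [-1.75, -1.625]
g(-1.6875) = 0.1892 > 0, so the root lies in [-1.75, -1.6875]
g(-1.71875) = -0.2135 < 0, so the root lies in [-1.71875, -1.6875]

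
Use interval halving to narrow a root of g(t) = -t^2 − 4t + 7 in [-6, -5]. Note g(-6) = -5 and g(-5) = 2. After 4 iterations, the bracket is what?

g(-5.5) = -1.25 < 0, so the root lies in [-5.5, -5]
g(-5.25) = 0.4375 > 0, so the root lies in [-5.5, -5.25]
g(-5.375) = -0.390625 < 0, so the root lies in [-5.375, -5.25]
g(-5.3125) = 0.0273 > 0, so the root lies in [-5.375, -5.3125]

[-5.375, -5.3125]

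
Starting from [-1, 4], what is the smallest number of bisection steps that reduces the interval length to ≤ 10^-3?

13

Width after n steps is 5/2^n. Need 2^n ≥ 5/10^-3 = 5000.
2^12 = 4096 < 5000 ≤ 2^13 = 8192, so n = 13.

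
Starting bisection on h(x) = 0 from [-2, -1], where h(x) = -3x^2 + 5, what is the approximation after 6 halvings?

h(-1.5) = -1.75 < 0, so the root lies in [-1.5, -1]
h(-1.25) = 0.3125 > 0, so the root lies in [-1.5, -1.25]
h(-1.375) = -0.671875 < 0, so the root lies in [-1.375, -1.25]
h(-1.3125) = -0.168 < 0, so the root lies in [-1.3125, -1.25]
h(-1.28125) = 0.0752 > 0, so the root lies in [-1.3125, -1.28125]
h(-1.296875) = -0.0457 < 0, so the root lies in [-1.296875, -1.28125]

-1.296875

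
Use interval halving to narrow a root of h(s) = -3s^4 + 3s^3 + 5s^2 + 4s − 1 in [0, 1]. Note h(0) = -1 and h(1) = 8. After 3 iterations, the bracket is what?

[0.125, 0.25]

s = 0.5 gives h = 2.4375, positive; keep [0, 0.5]
s = 0.25 gives h = 0.347656, positive; keep [0, 0.25]
s = 0.125 gives h = -0.416748, negative; keep [0.125, 0.25]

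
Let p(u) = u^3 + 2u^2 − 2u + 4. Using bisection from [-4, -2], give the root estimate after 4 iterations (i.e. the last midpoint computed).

-3.125

u = -3 gives p = 1, positive; keep [-4, -3]
u = -3.5 gives p = -7.375, negative; keep [-3.5, -3]
u = -3.25 gives p = -2.703125, negative; keep [-3.25, -3]
u = -3.125 gives p = -0.7363, negative; keep [-3.125, -3]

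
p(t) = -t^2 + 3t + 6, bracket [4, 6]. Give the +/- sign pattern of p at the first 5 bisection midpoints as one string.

m = 5, p(m) = -4 (−); new bracket [4, 5]
m = 4.5, p(m) = -0.75 (−); new bracket [4, 4.5]
m = 4.25, p(m) = 0.6875 (+); new bracket [4.25, 4.5]
m = 4.375, p(m) = -0.0156 (−); new bracket [4.25, 4.375]
m = 4.3125, p(m) = 0.3398 (+); new bracket [4.3125, 4.375]

--+-+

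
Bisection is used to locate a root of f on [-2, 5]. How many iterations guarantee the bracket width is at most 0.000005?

21

Width after n steps is 7/2^n. Need 2^n ≥ 7/0.000005 = 1400000.
2^20 = 1048576 < 1400000 ≤ 2^21 = 2097152, so n = 21.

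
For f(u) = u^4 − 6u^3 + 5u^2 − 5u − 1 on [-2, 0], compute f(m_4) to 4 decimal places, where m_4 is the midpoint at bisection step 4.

u = -1 gives f = 16, positive; keep [-1, 0]
u = -0.5 gives f = 3.5625, positive; keep [-0.5, 0]
u = -0.25 gives f = 0.660156, positive; keep [-0.25, 0]
u = -0.125 gives f = -0.2849, negative; keep [-0.25, -0.125]

-0.2849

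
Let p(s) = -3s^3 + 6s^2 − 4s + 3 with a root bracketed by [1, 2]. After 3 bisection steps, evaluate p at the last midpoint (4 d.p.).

m = 1.5, p(m) = 0.375 (+); new bracket [1.5, 2]
m = 1.75, p(m) = -1.703125 (−); new bracket [1.5, 1.75]
m = 1.625, p(m) = -0.529297 (−); new bracket [1.5, 1.625]

-0.5293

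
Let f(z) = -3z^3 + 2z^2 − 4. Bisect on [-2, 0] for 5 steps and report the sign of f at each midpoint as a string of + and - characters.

+---+

z = -1 gives f = 1, positive; keep [-1, 0]
z = -0.5 gives f = -3.125, negative; keep [-1, -0.5]
z = -0.75 gives f = -1.609375, negative; keep [-1, -0.75]
z = -0.875 gives f = -0.459, negative; keep [-1, -0.875]
z = -0.9375 gives f = 0.2297, positive; keep [-0.9375, -0.875]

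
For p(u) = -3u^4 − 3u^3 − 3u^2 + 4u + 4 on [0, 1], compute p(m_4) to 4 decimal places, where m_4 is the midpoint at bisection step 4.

m = 0.5, p(m) = 4.6875 (+); new bracket [0.5, 1]
m = 0.75, p(m) = 3.097656 (+); new bracket [0.75, 1]
m = 0.875, p(m) = 1.434814 (+); new bracket [0.875, 1]
m = 0.9375, p(m) = 0.3239 (+); new bracket [0.9375, 1]

0.3239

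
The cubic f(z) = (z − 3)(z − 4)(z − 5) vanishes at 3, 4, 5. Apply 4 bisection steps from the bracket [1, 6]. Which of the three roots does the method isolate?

midpoint 3.5: f = 0.375 > 0 → [1, 3.5]
midpoint 2.25: f = -3.609375 < 0 → [2.25, 3.5]
midpoint 2.875: f = -0.298828 < 0 → [2.875, 3.5]
midpoint 3.1875: f = 0.2761 > 0 → [2.875, 3.1875]

3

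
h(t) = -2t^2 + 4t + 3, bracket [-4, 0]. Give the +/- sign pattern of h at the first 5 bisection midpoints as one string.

--+--

h(-2) = -13 < 0, so the root lies in [-2, 0]
h(-1) = -3 < 0, so the root lies in [-1, 0]
h(-0.5) = 0.5 > 0, so the root lies in [-1, -0.5]
h(-0.75) = -1.125 < 0, so the root lies in [-0.75, -0.5]
h(-0.625) = -0.2812 < 0, so the root lies in [-0.625, -0.5]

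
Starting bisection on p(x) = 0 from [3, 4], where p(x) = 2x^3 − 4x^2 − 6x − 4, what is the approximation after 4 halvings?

3.1875

p(3.5) = 11.75 > 0, so the root lies in [3, 3.5]
p(3.25) = 2.90625 > 0, so the root lies in [3, 3.25]
p(3.125) = -0.777344 < 0, so the root lies in [3.125, 3.25]
p(3.1875) = 1.0054 > 0, so the root lies in [3.125, 3.1875]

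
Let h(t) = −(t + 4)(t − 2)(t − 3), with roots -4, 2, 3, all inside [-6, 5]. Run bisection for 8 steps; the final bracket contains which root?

midpoint -0.5: h = -30.625 < 0 → [-6, -0.5]
midpoint -3.25: h = -24.609375 < 0 → [-6, -3.25]
midpoint -4.625: h = 31.572266 > 0 → [-4.625, -3.25]
midpoint -3.9375: h = -2.5745 < 0 → [-4.625, -3.9375]
midpoint -4.28125: h = 12.8631 > 0 → [-4.28125, -3.9375]
midpoint -4.109375: h = 4.7506 > 0 → [-4.109375, -3.9375]
midpoint -4.0234375: h = 0.9915 > 0 → [-4.0234375, -3.9375]
midpoint -3.98046875: h = -0.8154 < 0 → [-4.0234375, -3.98046875]

-4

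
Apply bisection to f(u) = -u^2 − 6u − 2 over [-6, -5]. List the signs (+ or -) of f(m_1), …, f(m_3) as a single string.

+-+

f(-5.5) = 0.75 > 0, so the root lies in [-6, -5.5]
f(-5.75) = -0.5625 < 0, so the root lies in [-5.75, -5.5]
f(-5.625) = 0.109375 > 0, so the root lies in [-5.75, -5.625]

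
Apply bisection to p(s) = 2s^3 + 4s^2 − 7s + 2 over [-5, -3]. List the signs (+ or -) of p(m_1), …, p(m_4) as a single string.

p(-4) = -34 < 0, so the root lies in [-4, -3]
p(-3.5) = -10.25 < 0, so the root lies in [-3.5, -3]
p(-3.25) = -1.65625 < 0, so the root lies in [-3.25, -3]
p(-3.125) = 1.9023 > 0, so the root lies in [-3.25, -3.125]

---+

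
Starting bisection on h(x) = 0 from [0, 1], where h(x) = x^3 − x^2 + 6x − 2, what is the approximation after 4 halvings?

0.3125

h(0.5) = 0.875 > 0, so the root lies in [0, 0.5]
h(0.25) = -0.546875 < 0, so the root lies in [0.25, 0.5]
h(0.375) = 0.162109 > 0, so the root lies in [0.25, 0.375]
h(0.3125) = -0.1921 < 0, so the root lies in [0.3125, 0.375]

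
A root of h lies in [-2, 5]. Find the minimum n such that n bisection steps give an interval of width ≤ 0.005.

Width after n steps is 7/2^n. Need 2^n ≥ 7/0.005 = 1400.
2^10 = 1024 < 1400 ≤ 2^11 = 2048, so n = 11.

11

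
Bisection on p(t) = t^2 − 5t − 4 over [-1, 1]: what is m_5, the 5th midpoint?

-0.6875

m = 0, p(m) = -4 (−); new bracket [-1, 0]
m = -0.5, p(m) = -1.25 (−); new bracket [-1, -0.5]
m = -0.75, p(m) = 0.3125 (+); new bracket [-0.75, -0.5]
m = -0.625, p(m) = -0.4844 (−); new bracket [-0.75, -0.625]
m = -0.6875, p(m) = -0.0898 (−); new bracket [-0.75, -0.6875]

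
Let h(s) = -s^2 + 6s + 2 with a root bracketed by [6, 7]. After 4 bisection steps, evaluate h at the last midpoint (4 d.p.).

0.0273

h(6.5) = -1.25 < 0, so the root lies in [6, 6.5]
h(6.25) = 0.4375 > 0, so the root lies in [6.25, 6.5]
h(6.375) = -0.390625 < 0, so the root lies in [6.25, 6.375]
h(6.3125) = 0.0273 > 0, so the root lies in [6.3125, 6.375]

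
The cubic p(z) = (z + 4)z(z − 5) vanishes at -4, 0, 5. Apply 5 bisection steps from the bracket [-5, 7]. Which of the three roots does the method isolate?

5

z = 1 gives p = -20, negative; keep [1, 7]
z = 4 gives p = -32, negative; keep [4, 7]
z = 5.5 gives p = 26.125, positive; keep [4, 5.5]
z = 4.75 gives p = -10.3906, negative; keep [4.75, 5.5]
z = 5.125 gives p = 5.8457, positive; keep [4.75, 5.125]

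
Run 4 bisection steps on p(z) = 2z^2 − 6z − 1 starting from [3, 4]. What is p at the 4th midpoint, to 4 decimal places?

0.1953

p(3.5) = 2.5 > 0, so the root lies in [3, 3.5]
p(3.25) = 0.625 > 0, so the root lies in [3, 3.25]
p(3.125) = -0.21875 < 0, so the root lies in [3.125, 3.25]
p(3.1875) = 0.1953 > 0, so the root lies in [3.125, 3.1875]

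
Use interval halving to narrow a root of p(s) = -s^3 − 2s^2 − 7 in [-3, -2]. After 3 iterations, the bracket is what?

[-2.875, -2.75]

midpoint -2.5: p = -3.875 < 0 → [-3, -2.5]
midpoint -2.75: p = -1.328125 < 0 → [-3, -2.75]
midpoint -2.875: p = 0.232422 > 0 → [-2.875, -2.75]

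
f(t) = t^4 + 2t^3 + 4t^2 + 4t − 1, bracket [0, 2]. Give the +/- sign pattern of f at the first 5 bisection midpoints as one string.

m = 1, f(m) = 10 (+); new bracket [0, 1]
m = 0.5, f(m) = 2.3125 (+); new bracket [0, 0.5]
m = 0.25, f(m) = 0.285156 (+); new bracket [0, 0.25]
m = 0.125, f(m) = -0.4333 (−); new bracket [0.125, 0.25]
m = 0.1875, f(m) = -0.095 (−); new bracket [0.1875, 0.25]

+++--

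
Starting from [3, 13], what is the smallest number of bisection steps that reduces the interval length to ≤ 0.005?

11

Width after n steps is 10/2^n. Need 2^n ≥ 10/0.005 = 2000.
2^10 = 1024 < 2000 ≤ 2^11 = 2048, so n = 11.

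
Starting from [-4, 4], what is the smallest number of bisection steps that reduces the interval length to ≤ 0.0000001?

Width after n steps is 8/2^n. Need 2^n ≥ 8/0.0000001 = 80000000.
2^26 = 67108864 < 80000000 ≤ 2^27 = 134217728, so n = 27.

27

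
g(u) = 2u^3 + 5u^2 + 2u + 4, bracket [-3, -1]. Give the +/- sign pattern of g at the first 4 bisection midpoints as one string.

g(-2) = 4 > 0, so the root lies in [-3, -2]
g(-2.5) = -1 < 0, so the root lies in [-2.5, -2]
g(-2.25) = 2.03125 > 0, so the root lies in [-2.5, -2.25]
g(-2.375) = 0.6602 > 0, so the root lies in [-2.5, -2.375]

+-++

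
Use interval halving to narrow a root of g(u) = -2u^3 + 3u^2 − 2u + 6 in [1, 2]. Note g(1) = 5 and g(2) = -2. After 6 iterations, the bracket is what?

u = 1.5 gives g = 3, positive; keep [1.5, 2]
u = 1.75 gives g = 0.96875, positive; keep [1.75, 2]
u = 1.875 gives g = -0.386719, negative; keep [1.75, 1.875]
u = 1.8125 gives g = 0.3218, positive; keep [1.8125, 1.875]
u = 1.84375 gives g = -0.0246, negative; keep [1.8125, 1.84375]
u = 1.828125 gives g = 0.1505, positive; keep [1.828125, 1.84375]

[1.828125, 1.84375]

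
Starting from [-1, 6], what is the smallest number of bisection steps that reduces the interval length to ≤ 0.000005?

Width after n steps is 7/2^n. Need 2^n ≥ 7/0.000005 = 1400000.
2^20 = 1048576 < 1400000 ≤ 2^21 = 2097152, so n = 21.

21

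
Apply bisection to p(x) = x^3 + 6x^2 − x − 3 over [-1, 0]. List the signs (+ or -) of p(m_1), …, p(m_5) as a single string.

p(-0.5) = -1.125 < 0, so the root lies in [-1, -0.5]
p(-0.75) = 0.703125 > 0, so the root lies in [-0.75, -0.5]
p(-0.625) = -0.275391 < 0, so the root lies in [-0.75, -0.625]
p(-0.6875) = 0.1985 > 0, so the root lies in [-0.6875, -0.625]
p(-0.65625) = -0.0424 < 0, so the root lies in [-0.6875, -0.65625]

-+-+-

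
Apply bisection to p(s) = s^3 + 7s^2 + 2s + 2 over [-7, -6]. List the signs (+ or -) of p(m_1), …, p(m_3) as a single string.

p(-6.5) = 10.125 > 0, so the root lies in [-7, -6.5]
p(-6.75) = -0.109375 < 0, so the root lies in [-6.75, -6.5]
p(-6.625) = 5.208984 > 0, so the root lies in [-6.75, -6.625]

+-+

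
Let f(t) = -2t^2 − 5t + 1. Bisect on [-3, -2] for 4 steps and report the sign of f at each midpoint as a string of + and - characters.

+-+-

t = -2.5 gives f = 1, positive; keep [-3, -2.5]
t = -2.75 gives f = -0.375, negative; keep [-2.75, -2.5]
t = -2.625 gives f = 0.34375, positive; keep [-2.75, -2.625]
t = -2.6875 gives f = -0.0078, negative; keep [-2.6875, -2.625]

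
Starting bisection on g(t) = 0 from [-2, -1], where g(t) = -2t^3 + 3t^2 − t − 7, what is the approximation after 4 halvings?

-1.0625

m = -1.5, g(m) = 8 (+); new bracket [-1.5, -1]
m = -1.25, g(m) = 2.84375 (+); new bracket [-1.25, -1]
m = -1.125, g(m) = 0.769531 (+); new bracket [-1.125, -1]
m = -1.0625, g(m) = -0.1519 (−); new bracket [-1.125, -1.0625]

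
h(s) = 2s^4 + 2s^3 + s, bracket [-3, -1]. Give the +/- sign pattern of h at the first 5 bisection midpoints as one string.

++-++

h(-2) = 14 > 0, so the root lies in [-2, -1]
h(-1.5) = 1.875 > 0, so the root lies in [-1.5, -1]
h(-1.25) = -0.273438 < 0, so the root lies in [-1.5, -1.25]
h(-1.375) = 0.5747 > 0, so the root lies in [-1.375, -1.25]
h(-1.3125) = 0.1006 > 0, so the root lies in [-1.3125, -1.25]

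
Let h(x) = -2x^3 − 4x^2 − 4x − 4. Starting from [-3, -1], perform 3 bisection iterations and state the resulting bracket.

midpoint -2: h = 4 > 0 → [-2, -1]
midpoint -1.5: h = -0.25 < 0 → [-2, -1.5]
midpoint -1.75: h = 1.46875 > 0 → [-1.75, -1.5]

[-1.75, -1.5]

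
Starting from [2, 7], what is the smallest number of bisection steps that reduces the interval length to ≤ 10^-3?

13

Width after n steps is 5/2^n. Need 2^n ≥ 5/10^-3 = 5000.
2^12 = 4096 < 5000 ≤ 2^13 = 8192, so n = 13.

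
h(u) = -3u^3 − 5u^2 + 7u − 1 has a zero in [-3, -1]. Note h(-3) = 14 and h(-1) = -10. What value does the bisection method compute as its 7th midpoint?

-2.609375

m = -2, h(m) = -11 (−); new bracket [-3, -2]
m = -2.5, h(m) = -2.875 (−); new bracket [-3, -2.5]
m = -2.75, h(m) = 4.328125 (+); new bracket [-2.75, -2.5]
m = -2.625, h(m) = 0.4355 (+); new bracket [-2.625, -2.5]
m = -2.5625, h(m) = -1.2903 (−); new bracket [-2.625, -2.5625]
m = -2.59375, h(m) = -0.4453 (−); new bracket [-2.625, -2.59375]
m = -2.609375, h(m) = -0.0094 (−); new bracket [-2.625, -2.609375]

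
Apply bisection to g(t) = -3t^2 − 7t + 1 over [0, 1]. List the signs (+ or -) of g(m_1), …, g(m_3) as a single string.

midpoint 0.5: g = -3.25 < 0 → [0, 0.5]
midpoint 0.25: g = -0.9375 < 0 → [0, 0.25]
midpoint 0.125: g = 0.078125 > 0 → [0.125, 0.25]

--+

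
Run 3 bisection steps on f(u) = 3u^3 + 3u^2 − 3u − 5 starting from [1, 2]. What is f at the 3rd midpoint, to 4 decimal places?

m = 1.5, f(m) = 7.375 (+); new bracket [1, 1.5]
m = 1.25, f(m) = 1.796875 (+); new bracket [1, 1.25]
m = 1.125, f(m) = -0.306641 (−); new bracket [1.125, 1.25]

-0.3066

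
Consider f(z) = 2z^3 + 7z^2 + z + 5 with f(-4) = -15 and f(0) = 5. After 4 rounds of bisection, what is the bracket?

[-3.75, -3.5]

f(-2) = 15 > 0, so the root lies in [-4, -2]
f(-3) = 11 > 0, so the root lies in [-4, -3]
f(-3.5) = 1.5 > 0, so the root lies in [-4, -3.5]
f(-3.75) = -5.7812 < 0, so the root lies in [-3.75, -3.5]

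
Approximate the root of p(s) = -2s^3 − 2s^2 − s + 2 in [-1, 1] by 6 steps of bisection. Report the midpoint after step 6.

0.65625

p(0) = 2 > 0, so the root lies in [0, 1]
p(0.5) = 0.75 > 0, so the root lies in [0.5, 1]
p(0.75) = -0.71875 < 0, so the root lies in [0.5, 0.75]
p(0.625) = 0.1055 > 0, so the root lies in [0.625, 0.75]
p(0.6875) = -0.2827 < 0, so the root lies in [0.625, 0.6875]
p(0.65625) = -0.0828 < 0, so the root lies in [0.625, 0.65625]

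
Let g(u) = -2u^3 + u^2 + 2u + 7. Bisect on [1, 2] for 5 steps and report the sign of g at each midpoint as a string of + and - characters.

++++-

m = 1.5, g(m) = 5.5 (+); new bracket [1.5, 2]
m = 1.75, g(m) = 2.84375 (+); new bracket [1.75, 2]
m = 1.875, g(m) = 1.082031 (+); new bracket [1.875, 2]
m = 1.9375, g(m) = 0.0825 (+); new bracket [1.9375, 2]
m = 1.96875, g(m) = -0.4482 (−); new bracket [1.9375, 1.96875]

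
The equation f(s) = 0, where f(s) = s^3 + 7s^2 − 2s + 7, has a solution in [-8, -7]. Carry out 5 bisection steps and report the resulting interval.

[-7.40625, -7.375]

m = -7.5, f(m) = -6.125 (−); new bracket [-7.5, -7]
m = -7.25, f(m) = 8.359375 (+); new bracket [-7.5, -7.25]
m = -7.375, f(m) = 1.353516 (+); new bracket [-7.5, -7.375]
m = -7.4375, f(m) = -2.3259 (−); new bracket [-7.4375, -7.375]
m = -7.40625, f(m) = -0.4713 (−); new bracket [-7.40625, -7.375]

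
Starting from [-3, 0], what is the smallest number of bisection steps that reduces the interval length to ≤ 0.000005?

Width after n steps is 3/2^n. Need 2^n ≥ 3/0.000005 = 600000.
2^19 = 524288 < 600000 ≤ 2^20 = 1048576, so n = 20.

20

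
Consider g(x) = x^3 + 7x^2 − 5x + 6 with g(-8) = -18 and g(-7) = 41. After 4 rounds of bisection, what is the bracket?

midpoint -7.5: g = 15.375 > 0 → [-8, -7.5]
midpoint -7.75: g = -0.296875 < 0 → [-7.75, -7.5]
midpoint -7.625: g = 7.787109 > 0 → [-7.75, -7.625]
midpoint -7.6875: g = 3.8079 > 0 → [-7.75, -7.6875]

[-7.75, -7.6875]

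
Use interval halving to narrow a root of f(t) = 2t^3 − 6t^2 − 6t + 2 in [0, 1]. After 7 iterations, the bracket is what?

[0.265625, 0.2734375]

f(0.5) = -2.25 < 0, so the root lies in [0, 0.5]
f(0.25) = 0.15625 > 0, so the root lies in [0.25, 0.5]
f(0.375) = -0.988281 < 0, so the root lies in [0.25, 0.375]
f(0.3125) = -0.3999 < 0, so the root lies in [0.25, 0.3125]
f(0.28125) = -0.1176 < 0, so the root lies in [0.25, 0.28125]
f(0.265625) = 0.0204 > 0, so the root lies in [0.265625, 0.28125]
f(0.2734375) = -0.0483 < 0, so the root lies in [0.265625, 0.2734375]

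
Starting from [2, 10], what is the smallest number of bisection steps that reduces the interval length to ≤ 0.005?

11

Width after n steps is 8/2^n. Need 2^n ≥ 8/0.005 = 1600.
2^10 = 1024 < 1600 ≤ 2^11 = 2048, so n = 11.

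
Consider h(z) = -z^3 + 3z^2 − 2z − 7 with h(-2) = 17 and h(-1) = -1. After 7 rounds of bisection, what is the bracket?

[-1.09375, -1.0859375]

h(-1.5) = 6.125 > 0, so the root lies in [-1.5, -1]
h(-1.25) = 2.140625 > 0, so the root lies in [-1.25, -1]
h(-1.125) = 0.470703 > 0, so the root lies in [-1.125, -1]
h(-1.0625) = -0.2888 < 0, so the root lies in [-1.125, -1.0625]
h(-1.09375) = 0.0848 > 0, so the root lies in [-1.09375, -1.0625]
h(-1.078125) = -0.1035 < 0, so the root lies in [-1.09375, -1.078125]
h(-1.0859375) = -0.0097 < 0, so the root lies in [-1.09375, -1.0859375]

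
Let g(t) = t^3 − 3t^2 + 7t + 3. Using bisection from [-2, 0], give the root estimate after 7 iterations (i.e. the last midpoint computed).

-0.359375

midpoint -1: g = -8 < 0 → [-1, 0]
midpoint -0.5: g = -1.375 < 0 → [-0.5, 0]
midpoint -0.25: g = 1.046875 > 0 → [-0.5, -0.25]
midpoint -0.375: g = -0.0996 < 0 → [-0.375, -0.25]
midpoint -0.3125: g = 0.489 > 0 → [-0.375, -0.3125]
midpoint -0.34375: g = 0.1986 > 0 → [-0.375, -0.34375]
midpoint -0.359375: g = 0.0505 > 0 → [-0.375, -0.359375]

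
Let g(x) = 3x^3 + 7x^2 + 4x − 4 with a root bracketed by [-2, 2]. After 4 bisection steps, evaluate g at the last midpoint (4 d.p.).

m = 0, g(m) = -4 (−); new bracket [0, 2]
m = 1, g(m) = 10 (+); new bracket [0, 1]
m = 0.5, g(m) = 0.125 (+); new bracket [0, 0.5]
m = 0.25, g(m) = -2.5156 (−); new bracket [0.25, 0.5]

-2.5156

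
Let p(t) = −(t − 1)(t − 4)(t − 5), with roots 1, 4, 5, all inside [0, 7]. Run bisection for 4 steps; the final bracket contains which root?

1

midpoint 3.5: p = -1.875 < 0 → [0, 3.5]
midpoint 1.75: p = -5.484375 < 0 → [0, 1.75]
midpoint 0.875: p = 1.611328 > 0 → [0.875, 1.75]
midpoint 1.3125: p = -3.0969 < 0 → [0.875, 1.3125]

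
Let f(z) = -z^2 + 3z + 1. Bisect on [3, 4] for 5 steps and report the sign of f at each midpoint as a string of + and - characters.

-+--+

f(3.5) = -0.75 < 0, so the root lies in [3, 3.5]
f(3.25) = 0.1875 > 0, so the root lies in [3.25, 3.5]
f(3.375) = -0.265625 < 0, so the root lies in [3.25, 3.375]
f(3.3125) = -0.0352 < 0, so the root lies in [3.25, 3.3125]
f(3.28125) = 0.0771 > 0, so the root lies in [3.28125, 3.3125]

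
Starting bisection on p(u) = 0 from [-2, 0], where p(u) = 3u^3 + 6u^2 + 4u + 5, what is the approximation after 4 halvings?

p(-1) = 4 > 0, so the root lies in [-2, -1]
p(-1.5) = 2.375 > 0, so the root lies in [-2, -1.5]
p(-1.75) = 0.296875 > 0, so the root lies in [-2, -1.75]
p(-1.875) = -1.1816 < 0, so the root lies in [-1.875, -1.75]

-1.875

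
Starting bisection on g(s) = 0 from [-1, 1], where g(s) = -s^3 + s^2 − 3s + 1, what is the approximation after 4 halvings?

s = 0 gives g = 1, positive; keep [0, 1]
s = 0.5 gives g = -0.375, negative; keep [0, 0.5]
s = 0.25 gives g = 0.296875, positive; keep [0.25, 0.5]
s = 0.375 gives g = -0.0371, negative; keep [0.25, 0.375]

0.375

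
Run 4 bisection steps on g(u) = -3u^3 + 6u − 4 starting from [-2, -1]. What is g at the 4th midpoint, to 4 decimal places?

midpoint -1.5: g = -2.875 < 0 → [-2, -1.5]
midpoint -1.75: g = 1.578125 > 0 → [-1.75, -1.5]
midpoint -1.625: g = -0.876953 < 0 → [-1.75, -1.625]
midpoint -1.6875: g = 0.2913 > 0 → [-1.6875, -1.625]

0.2913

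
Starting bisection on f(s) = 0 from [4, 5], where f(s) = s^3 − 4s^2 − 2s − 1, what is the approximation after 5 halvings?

s = 4.5 gives f = 0.125, positive; keep [4, 4.5]
s = 4.25 gives f = -4.984375, negative; keep [4.25, 4.5]
s = 4.375 gives f = -2.572266, negative; keep [4.375, 4.5]
s = 4.4375 gives f = -1.26, negative; keep [4.4375, 4.5]
s = 4.46875 gives f = -0.5767, negative; keep [4.46875, 4.5]

4.46875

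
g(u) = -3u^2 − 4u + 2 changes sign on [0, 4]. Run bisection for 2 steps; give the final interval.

u = 2 gives g = -18, negative; keep [0, 2]
u = 1 gives g = -5, negative; keep [0, 1]

[0, 1]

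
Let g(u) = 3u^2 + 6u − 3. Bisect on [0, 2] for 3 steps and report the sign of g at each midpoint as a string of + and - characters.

midpoint 1: g = 6 > 0 → [0, 1]
midpoint 0.5: g = 0.75 > 0 → [0, 0.5]
midpoint 0.25: g = -1.3125 < 0 → [0.25, 0.5]

++-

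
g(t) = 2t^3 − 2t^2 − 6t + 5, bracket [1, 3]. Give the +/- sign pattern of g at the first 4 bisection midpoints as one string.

+---

midpoint 2: g = 1 > 0 → [1, 2]
midpoint 1.5: g = -1.75 < 0 → [1.5, 2]
midpoint 1.75: g = -0.90625 < 0 → [1.75, 2]
midpoint 1.875: g = -0.0977 < 0 → [1.875, 2]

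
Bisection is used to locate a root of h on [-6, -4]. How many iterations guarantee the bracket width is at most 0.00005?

16

Width after n steps is 2/2^n. Need 2^n ≥ 2/0.00005 = 40000.
2^15 = 32768 < 40000 ≤ 2^16 = 65536, so n = 16.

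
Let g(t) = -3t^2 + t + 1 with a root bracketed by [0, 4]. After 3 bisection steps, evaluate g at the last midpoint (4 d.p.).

g(2) = -9 < 0, so the root lies in [0, 2]
g(1) = -1 < 0, so the root lies in [0, 1]
g(0.5) = 0.75 > 0, so the root lies in [0.5, 1]

0.7500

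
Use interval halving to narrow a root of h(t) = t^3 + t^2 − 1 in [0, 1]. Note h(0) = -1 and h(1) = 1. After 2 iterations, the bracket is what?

t = 0.5 gives h = -0.625, negative; keep [0.5, 1]
t = 0.75 gives h = -0.015625, negative; keep [0.75, 1]

[0.75, 1]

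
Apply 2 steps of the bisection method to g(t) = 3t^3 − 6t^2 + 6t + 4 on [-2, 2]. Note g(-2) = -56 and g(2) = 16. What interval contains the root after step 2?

t = 0 gives g = 4, positive; keep [-2, 0]
t = -1 gives g = -11, negative; keep [-1, 0]

[-1, 0]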